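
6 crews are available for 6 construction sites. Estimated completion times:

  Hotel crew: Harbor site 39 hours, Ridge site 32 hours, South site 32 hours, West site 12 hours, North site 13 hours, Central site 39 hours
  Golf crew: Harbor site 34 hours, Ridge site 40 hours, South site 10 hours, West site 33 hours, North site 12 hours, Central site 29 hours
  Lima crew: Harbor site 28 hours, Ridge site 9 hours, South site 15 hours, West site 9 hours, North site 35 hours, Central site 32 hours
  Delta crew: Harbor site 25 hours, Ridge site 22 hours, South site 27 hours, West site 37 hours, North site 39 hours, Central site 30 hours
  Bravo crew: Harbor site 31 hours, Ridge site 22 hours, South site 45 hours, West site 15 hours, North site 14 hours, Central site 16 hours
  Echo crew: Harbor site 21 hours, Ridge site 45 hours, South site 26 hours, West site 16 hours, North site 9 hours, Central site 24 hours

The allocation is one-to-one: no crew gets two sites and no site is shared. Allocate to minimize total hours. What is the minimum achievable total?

Minimum total: 81 hours

Optimal: Hotel crew→West site (12 hours), Golf crew→South site (10 hours), Lima crew→Ridge site (9 hours), Delta crew→Harbor site (25 hours), Bravo crew→Central site (16 hours), Echo crew→North site (9 hours) — total 12+10+9+25+16+9 = 81 hours.
Row-greedy (each crew in turn takes its cheapest remaining site) gives 94 hours, worse by 13.
Next-best assignment: Hotel crew→North site, Golf crew→South site, Lima crew→Ridge site, Delta crew→Harbor site, Bravo crew→Central site, Echo crew→West site = 89 hours.
Swapping Bravo crew↔Hotel crew (Bravo crew→West site 15 hours, Hotel crew→Central site 39 hours) adds 26.
No other one-to-one assignment undercuts 81 hours.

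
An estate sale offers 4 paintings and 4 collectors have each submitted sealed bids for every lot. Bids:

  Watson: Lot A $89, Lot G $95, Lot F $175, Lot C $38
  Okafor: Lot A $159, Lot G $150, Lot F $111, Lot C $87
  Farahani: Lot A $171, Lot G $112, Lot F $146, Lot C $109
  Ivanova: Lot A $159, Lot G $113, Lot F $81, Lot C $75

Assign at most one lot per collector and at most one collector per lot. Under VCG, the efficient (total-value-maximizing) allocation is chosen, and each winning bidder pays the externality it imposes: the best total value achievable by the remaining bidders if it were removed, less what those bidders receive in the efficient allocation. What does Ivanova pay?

Ivanova pays $62.

Efficient allocation: Watson→Lot F ($175), Okafor→Lot G ($150), Farahani→Lot C ($109), Ivanova→Lot A ($159); total welfare W = $593.
Ivanova receives Lot A at value $159, so the others get W − 159 = $434.
Without Ivanova: best allocation of the remaining 3 bidders over all 4 lots is Watson→Lot F ($175), Okafor→Lot G ($150), Farahani→Lot A ($171), total $496.
VCG payment = (others' best without Ivanova) − (others' welfare with Ivanova) = 496 − 434 = $62.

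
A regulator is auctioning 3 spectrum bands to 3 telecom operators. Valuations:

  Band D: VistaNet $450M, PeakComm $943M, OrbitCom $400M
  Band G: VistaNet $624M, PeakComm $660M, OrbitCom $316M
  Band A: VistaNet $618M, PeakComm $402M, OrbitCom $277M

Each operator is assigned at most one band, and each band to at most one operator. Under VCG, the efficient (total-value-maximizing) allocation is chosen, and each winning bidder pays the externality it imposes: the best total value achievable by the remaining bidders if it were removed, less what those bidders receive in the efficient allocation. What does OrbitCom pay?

OrbitCom pays $6M.

Efficient allocation: VistaNet→Band A ($618M), PeakComm→Band D ($943M), OrbitCom→Band G ($316M); total welfare W = $1877M.
OrbitCom receives Band G at value $316M, so the others get W − 316 = $1561M.
Without OrbitCom: best allocation of the remaining 2 bidders over all 3 bands is VistaNet→Band G ($624M), PeakComm→Band D ($943M), total $1567M.
VCG payment = (others' best without OrbitCom) − (others' welfare with OrbitCom) = 1567 − 1561 = $6M.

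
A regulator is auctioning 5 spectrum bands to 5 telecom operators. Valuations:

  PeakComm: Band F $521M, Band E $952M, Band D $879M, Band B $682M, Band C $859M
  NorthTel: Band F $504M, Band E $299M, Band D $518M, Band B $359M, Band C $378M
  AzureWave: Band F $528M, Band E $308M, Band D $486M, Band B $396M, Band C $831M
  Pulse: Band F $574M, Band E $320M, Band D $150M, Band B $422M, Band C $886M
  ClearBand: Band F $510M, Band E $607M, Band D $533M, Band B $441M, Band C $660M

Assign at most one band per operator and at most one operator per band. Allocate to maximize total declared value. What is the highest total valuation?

Max total: $3325M

Optimal: PeakComm→Band E ($952M), NorthTel→Band D ($518M), AzureWave→Band F ($528M), Pulse→Band C ($886M), ClearBand→Band B ($441M) — total 952+518+528+886+441 = $3325M.
Column-greedy (each band in turn goes to its best remaining operator) gives $2833M, worse by 492.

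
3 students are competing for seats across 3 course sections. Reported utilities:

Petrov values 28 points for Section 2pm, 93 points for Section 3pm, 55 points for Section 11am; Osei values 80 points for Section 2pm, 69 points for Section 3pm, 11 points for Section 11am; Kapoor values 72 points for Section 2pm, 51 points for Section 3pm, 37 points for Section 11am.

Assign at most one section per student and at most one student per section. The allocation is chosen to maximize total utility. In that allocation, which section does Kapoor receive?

Kapoor receives Section 11am.

Optimal: Petrov→Section 3pm (93 points), Osei→Section 2pm (80 points), Kapoor→Section 11am (37 points) — total 93+80+37 = 210 points.
Kapoor's own top section is Section 2pm (72 points), but forcing Kapoor→Section 2pm and reassigning the rest optimally gives only 196 points — worse by 14.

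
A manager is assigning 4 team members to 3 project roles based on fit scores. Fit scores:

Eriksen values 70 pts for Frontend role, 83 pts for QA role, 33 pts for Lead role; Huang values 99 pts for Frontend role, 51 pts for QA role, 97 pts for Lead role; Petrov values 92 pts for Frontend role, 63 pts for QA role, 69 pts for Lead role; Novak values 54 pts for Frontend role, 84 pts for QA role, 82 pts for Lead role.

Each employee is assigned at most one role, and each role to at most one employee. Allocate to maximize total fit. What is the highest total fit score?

Maximum total: 273 pts

Optimal: Petrov→Frontend role (92 pts), Novak→QA role (84 pts), Huang→Lead role (97 pts) — total 92+84+97 = 273 pts.
Column-greedy (each role in turn goes to its best remaining employee) gives 252 pts, worse by 21.
Next-best assignment: Petrov→Frontend role, Eriksen→QA role, Huang→Lead role = 272 pts.
No other one-to-one assignment exceeds 273 pts.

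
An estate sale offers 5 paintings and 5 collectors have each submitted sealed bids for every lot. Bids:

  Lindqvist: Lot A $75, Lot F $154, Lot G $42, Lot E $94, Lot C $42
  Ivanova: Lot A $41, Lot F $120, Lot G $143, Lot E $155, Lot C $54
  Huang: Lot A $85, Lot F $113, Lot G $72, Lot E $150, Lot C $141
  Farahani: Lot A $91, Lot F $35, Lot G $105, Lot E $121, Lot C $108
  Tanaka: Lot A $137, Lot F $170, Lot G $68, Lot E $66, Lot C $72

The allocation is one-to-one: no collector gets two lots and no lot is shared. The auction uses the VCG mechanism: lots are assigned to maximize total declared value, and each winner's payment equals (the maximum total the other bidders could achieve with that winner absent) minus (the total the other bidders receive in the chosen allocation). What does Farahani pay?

Farahani pays $12.

Efficient allocation: Lindqvist→Lot F ($154), Ivanova→Lot G ($143), Huang→Lot C ($141), Farahani→Lot E ($121), Tanaka→Lot A ($137); total welfare W = $696.
Farahani receives Lot E at value $121, so the others get W − 121 = $575.
Without Farahani: best allocation of the remaining 4 bidders over all 5 lots is Lindqvist→Lot F ($154), Ivanova→Lot E ($155), Huang→Lot C ($141), Tanaka→Lot A ($137), total $587.
VCG payment = (others' best without Farahani) − (others' welfare with Farahani) = 587 − 575 = $12.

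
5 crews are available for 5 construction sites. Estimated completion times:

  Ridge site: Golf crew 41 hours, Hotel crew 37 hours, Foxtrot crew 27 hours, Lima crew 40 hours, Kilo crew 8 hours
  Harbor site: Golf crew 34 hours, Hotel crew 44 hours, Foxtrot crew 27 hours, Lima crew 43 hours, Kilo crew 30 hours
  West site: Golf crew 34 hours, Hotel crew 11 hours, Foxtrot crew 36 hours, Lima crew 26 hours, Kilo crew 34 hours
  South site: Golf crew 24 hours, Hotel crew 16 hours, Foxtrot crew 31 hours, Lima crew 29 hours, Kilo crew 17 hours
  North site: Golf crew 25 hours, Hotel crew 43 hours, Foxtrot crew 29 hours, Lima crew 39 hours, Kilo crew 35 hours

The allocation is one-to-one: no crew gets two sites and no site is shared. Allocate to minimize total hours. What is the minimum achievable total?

This is the linear assignment problem.
Optimal: Golf crew→North site (25 hours), Hotel crew→West site (11 hours), Foxtrot crew→Harbor site (27 hours), Lima crew→South site (29 hours), Kilo crew→Ridge site (8 hours) — total 25+11+27+29+8 = 100 hours.
Next-best assignment: Golf crew→North site, Hotel crew→South site, Foxtrot crew→Harbor site, Lima crew→West site, Kilo crew→Ridge site = 102 hours.
Swapping Foxtrot crew↔Lima crew (Foxtrot crew→South site 31 hours, Lima crew→Harbor site 43 hours) adds 18.
Every other assignment is strictly worse.

Minimum total: 100 hours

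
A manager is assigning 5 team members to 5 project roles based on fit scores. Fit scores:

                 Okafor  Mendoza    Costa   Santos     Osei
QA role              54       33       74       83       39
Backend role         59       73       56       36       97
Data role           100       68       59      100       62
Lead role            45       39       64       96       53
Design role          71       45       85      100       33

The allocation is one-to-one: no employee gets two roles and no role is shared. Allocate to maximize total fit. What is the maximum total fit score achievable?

This is a one-to-one assignment (maximum-weight bipartite matching).
Optimal: Okafor→Data role (100 pts), Mendoza→Design role (45 pts), Costa→QA role (74 pts), Santos→Lead role (96 pts), Osei→Backend role (97 pts) — total 100+45+74+96+97 = 412 pts.
Row-greedy (each employee in turn takes its best remaining role) gives 393 pts, worse by 19.
Next-best assignment: Okafor→Data role, Mendoza→QA role, Costa→Design role, Santos→Lead role, Osei→Backend role = 411 pts.
No other one-to-one assignment exceeds 412 pts.

Maximum total: 412 pts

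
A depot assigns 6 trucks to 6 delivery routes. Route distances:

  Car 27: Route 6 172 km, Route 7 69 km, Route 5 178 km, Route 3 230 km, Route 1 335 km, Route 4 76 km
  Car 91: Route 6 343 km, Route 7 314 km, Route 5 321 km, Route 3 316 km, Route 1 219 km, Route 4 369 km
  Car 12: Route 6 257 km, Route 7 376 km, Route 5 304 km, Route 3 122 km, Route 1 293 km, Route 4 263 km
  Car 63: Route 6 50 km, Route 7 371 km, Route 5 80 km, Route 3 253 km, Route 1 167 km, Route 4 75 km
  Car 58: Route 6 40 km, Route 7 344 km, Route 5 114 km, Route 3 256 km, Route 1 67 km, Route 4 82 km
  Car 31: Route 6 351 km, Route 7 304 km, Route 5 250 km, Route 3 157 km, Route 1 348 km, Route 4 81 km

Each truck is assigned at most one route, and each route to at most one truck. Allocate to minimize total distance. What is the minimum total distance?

Minimum total: 611 km

Optimal: Car 27→Route 7 (69 km), Car 91→Route 1 (219 km), Car 12→Route 3 (122 km), Car 63→Route 5 (80 km), Car 58→Route 6 (40 km), Car 31→Route 4 (81 km) — total 69+219+122+80+40+81 = 611 km.
Min-entry greedy (repeatedly take the single cheapest remaining cell) gives 775 km, worse by 164.
Checked against all permutations: 611 km is optimal.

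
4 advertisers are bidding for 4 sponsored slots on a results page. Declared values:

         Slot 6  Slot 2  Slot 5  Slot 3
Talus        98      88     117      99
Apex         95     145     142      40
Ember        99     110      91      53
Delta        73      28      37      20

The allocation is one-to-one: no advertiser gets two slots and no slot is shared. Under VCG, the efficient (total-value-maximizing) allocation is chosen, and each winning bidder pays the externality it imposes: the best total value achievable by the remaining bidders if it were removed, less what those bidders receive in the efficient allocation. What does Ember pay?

Ember pays $21.

Efficient allocation: Talus→Slot 3 ($99), Apex→Slot 5 ($142), Ember→Slot 2 ($110), Delta→Slot 6 ($73); total welfare W = $424.
Ember receives Slot 2 at value $110, so the others get W − 110 = $314.
Without Ember: best allocation of the remaining 3 bidders over all 4 slots is Talus→Slot 5 ($117), Apex→Slot 2 ($145), Delta→Slot 6 ($73), total $335.
VCG payment = (others' best without Ember) − (others' welfare with Ember) = 335 − 314 = $21.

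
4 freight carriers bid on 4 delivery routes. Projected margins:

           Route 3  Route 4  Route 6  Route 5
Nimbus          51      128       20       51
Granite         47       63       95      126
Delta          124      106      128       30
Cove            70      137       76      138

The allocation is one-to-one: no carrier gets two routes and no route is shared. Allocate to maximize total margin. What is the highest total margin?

This is a one-to-one assignment (maximum-weight bipartite matching).
Optimal: Nimbus→Route 4 ($128k), Granite→Route 6 ($95k), Delta→Route 3 ($124k), Cove→Route 5 ($138k) — total 128+95+124+138 = $485k.
Column-greedy (each route in turn goes to its best remaining carrier) gives $407k, worse by 78.
Next-best assignment: Nimbus→Route 4, Granite→Route 5, Delta→Route 3, Cove→Route 6 = $454k.
Swapping Granite↔Delta (Granite→Route 3 $47k, Delta→Route 6 $128k) loses 44.

Maximum total: $485k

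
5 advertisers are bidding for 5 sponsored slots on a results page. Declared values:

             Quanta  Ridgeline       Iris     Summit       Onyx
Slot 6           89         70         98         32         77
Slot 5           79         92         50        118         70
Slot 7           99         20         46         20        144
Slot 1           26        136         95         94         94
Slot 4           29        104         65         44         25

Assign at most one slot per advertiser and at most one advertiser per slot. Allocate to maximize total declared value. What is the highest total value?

Maximum total: $552

Optimal: Quanta→Slot 6 ($89), Ridgeline→Slot 1 ($136), Iris→Slot 4 ($65), Summit→Slot 5 ($118), Onyx→Slot 7 ($144) — total 89+136+65+118+144 = $552.
Column-greedy (each slot in turn goes to its best remaining advertiser) gives $525, worse by 27.
Next-best assignment: Quanta→Slot 6, Ridgeline→Slot 4, Iris→Slot 1, Summit→Slot 5, Onyx→Slot 7 = $550.
Swapping Ridgeline↔Onyx (Ridgeline→Slot 7 $20, Onyx→Slot 1 $94) loses 166.
Every other assignment is strictly worse.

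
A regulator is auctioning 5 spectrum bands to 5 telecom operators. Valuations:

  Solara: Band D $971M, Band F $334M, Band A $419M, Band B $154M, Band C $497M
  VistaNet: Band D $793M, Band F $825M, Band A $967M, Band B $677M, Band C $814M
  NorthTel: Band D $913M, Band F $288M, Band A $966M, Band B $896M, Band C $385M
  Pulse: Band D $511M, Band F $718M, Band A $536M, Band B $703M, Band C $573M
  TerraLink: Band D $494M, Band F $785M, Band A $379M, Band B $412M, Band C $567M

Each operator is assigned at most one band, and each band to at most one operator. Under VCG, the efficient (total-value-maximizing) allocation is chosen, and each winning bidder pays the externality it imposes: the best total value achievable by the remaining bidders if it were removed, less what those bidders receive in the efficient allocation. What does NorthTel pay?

NorthTel pays $153M.

Efficient allocation: Solara→Band D ($971M), VistaNet→Band C ($814M), NorthTel→Band A ($966M), Pulse→Band B ($703M), TerraLink→Band F ($785M); total welfare W = $4239M.
NorthTel receives Band A at value $966M, so the others get W − 966 = $3273M.
Without NorthTel: best allocation of the remaining 4 bidders over all 5 bands is Solara→Band D ($971M), VistaNet→Band A ($967M), Pulse→Band B ($703M), TerraLink→Band F ($785M), total $3426M.
VCG payment = (others' best without NorthTel) − (others' welfare with NorthTel) = 3426 − 3273 = $153M.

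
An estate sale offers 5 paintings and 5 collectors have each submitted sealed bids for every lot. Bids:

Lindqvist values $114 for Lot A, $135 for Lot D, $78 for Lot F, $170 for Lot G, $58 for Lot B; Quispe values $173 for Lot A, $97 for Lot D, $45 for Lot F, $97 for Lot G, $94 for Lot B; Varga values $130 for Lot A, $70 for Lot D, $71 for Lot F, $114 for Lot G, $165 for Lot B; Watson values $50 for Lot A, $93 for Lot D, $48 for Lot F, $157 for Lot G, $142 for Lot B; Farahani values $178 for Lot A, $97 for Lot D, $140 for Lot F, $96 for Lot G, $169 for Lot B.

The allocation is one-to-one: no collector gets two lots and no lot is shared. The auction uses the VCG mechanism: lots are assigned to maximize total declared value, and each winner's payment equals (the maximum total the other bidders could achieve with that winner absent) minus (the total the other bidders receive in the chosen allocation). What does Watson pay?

Watson pays $35.

Efficient allocation: Lindqvist→Lot D ($135), Quispe→Lot A ($173), Varga→Lot B ($165), Watson→Lot G ($157), Farahani→Lot F ($140); total welfare W = $770.
Watson receives Lot G at value $157, so the others get W − 157 = $613.
Without Watson: best allocation of the remaining 4 bidders over all 5 lots is Lindqvist→Lot G ($170), Quispe→Lot A ($173), Varga→Lot B ($165), Farahani→Lot F ($140), total $648.
VCG payment = (others' best without Watson) − (others' welfare with Watson) = 648 − 613 = $35.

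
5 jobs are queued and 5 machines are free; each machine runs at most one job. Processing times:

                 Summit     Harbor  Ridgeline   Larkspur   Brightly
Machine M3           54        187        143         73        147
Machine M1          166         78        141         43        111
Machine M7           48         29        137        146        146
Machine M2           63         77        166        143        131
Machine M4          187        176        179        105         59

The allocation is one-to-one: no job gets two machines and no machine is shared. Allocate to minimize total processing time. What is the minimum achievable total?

Optimal: Summit→Machine M2 (63 min), Harbor→Machine M7 (29 min), Ridgeline→Machine M3 (143 min), Larkspur→Machine M1 (43 min), Brightly→Machine M4 (59 min) — total 63+29+143+43+59 = 337 min.
Column-greedy (each machine in turn goes to its cheapest remaining job) gives 436 min, worse by 99.
Next-best assignment: Summit→Machine M3, Harbor→Machine M7, Ridgeline→Machine M2, Larkspur→Machine M1, Brightly→Machine M4 = 351 min.

Minimum total: 337 min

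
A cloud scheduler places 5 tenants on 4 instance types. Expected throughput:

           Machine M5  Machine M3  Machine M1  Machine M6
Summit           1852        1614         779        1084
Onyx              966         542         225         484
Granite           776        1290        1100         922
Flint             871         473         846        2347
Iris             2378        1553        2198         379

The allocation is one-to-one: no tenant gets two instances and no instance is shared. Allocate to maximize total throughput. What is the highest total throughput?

Maximum total: 7687 ops/s

Optimal: Summit→Machine M5 (1852 ops/s), Granite→Machine M3 (1290 ops/s), Iris→Machine M1 (2198 ops/s), Flint→Machine M6 (2347 ops/s) — total 1852+1290+2198+2347 = 7687 ops/s.
Max-entry greedy (repeatedly take the single best remaining cell) gives 7439 ops/s, worse by 248.
Next-best assignment: Iris→Machine M5, Summit→Machine M3, Granite→Machine M1, Flint→Machine M6 = 7439 ops/s.
Swapping Iris↔Flint (Iris→Machine M6 379 ops/s, Flint→Machine M1 846 ops/s) loses 3320.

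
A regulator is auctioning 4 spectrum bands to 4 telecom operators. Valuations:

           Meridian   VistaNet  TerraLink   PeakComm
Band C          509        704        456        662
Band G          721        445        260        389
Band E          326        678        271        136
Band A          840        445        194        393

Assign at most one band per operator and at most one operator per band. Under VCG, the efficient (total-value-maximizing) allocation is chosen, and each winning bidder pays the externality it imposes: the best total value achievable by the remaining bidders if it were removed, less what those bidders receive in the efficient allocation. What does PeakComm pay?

PeakComm pays $196M.

Efficient allocation: Meridian→Band A ($840M), VistaNet→Band E ($678M), TerraLink→Band G ($260M), PeakComm→Band C ($662M); total welfare W = $2440M.
PeakComm receives Band C at value $662M, so the others get W − 662 = $1778M.
Without PeakComm: best allocation of the remaining 3 bidders over all 4 bands is Meridian→Band A ($840M), VistaNet→Band E ($678M), TerraLink→Band C ($456M), total $1974M.
VCG payment = (others' best without PeakComm) − (others' welfare with PeakComm) = 1974 − 1778 = $196M.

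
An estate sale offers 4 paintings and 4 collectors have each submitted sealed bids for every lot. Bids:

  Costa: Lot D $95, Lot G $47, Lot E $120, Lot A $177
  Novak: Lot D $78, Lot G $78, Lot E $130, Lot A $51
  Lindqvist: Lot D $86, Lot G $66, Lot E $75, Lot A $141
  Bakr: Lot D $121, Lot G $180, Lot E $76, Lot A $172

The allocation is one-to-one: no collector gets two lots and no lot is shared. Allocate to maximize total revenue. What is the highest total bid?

This is a one-to-one assignment (maximum-weight bipartite matching).
Optimal: Costa→Lot A ($177), Novak→Lot E ($130), Lindqvist→Lot D ($86), Bakr→Lot G ($180) — total 177+130+86+180 = $573.
Column-greedy (each lot in turn goes to its best remaining collector) gives $460, worse by 113.
Every other assignment is strictly worse.

Max total: $573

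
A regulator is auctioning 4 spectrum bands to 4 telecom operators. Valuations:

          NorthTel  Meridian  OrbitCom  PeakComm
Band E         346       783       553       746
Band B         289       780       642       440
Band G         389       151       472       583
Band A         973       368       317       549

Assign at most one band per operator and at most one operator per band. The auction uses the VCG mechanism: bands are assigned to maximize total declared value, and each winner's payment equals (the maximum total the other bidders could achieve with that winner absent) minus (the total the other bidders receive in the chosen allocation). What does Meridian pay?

Efficient allocation: NorthTel→Band A ($973M), Meridian→Band E ($783M), OrbitCom→Band B ($642M), PeakComm→Band G ($583M); total welfare W = $2981M.
Meridian receives Band E at value $783M, so the others get W − 783 = $2198M.
Without Meridian: best allocation of the remaining 3 bidders over all 4 bands is NorthTel→Band A ($973M), OrbitCom→Band B ($642M), PeakComm→Band E ($746M), total $2361M.
VCG payment = (others' best without Meridian) − (others' welfare with Meridian) = 2361 − 2198 = $163M.

Meridian pays $163M.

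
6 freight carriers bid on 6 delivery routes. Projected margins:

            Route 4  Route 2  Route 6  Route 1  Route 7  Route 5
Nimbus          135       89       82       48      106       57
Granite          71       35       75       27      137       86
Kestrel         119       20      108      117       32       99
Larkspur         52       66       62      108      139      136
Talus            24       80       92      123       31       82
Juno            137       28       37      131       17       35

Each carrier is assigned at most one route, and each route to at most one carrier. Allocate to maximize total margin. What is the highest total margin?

Optimal: Nimbus→Route 2 ($89k), Granite→Route 7 ($137k), Kestrel→Route 6 ($108k), Larkspur→Route 5 ($136k), Talus→Route 1 ($123k), Juno→Route 4 ($137k) — total 89+137+108+136+123+137 = $730k.
Column-greedy (each route in turn goes to its best remaining carrier) gives $682k, worse by 48.
Swapping Juno↔Granite (Juno→Route 7 $17k, Granite→Route 4 $71k) loses 186.

Maximum total: $730k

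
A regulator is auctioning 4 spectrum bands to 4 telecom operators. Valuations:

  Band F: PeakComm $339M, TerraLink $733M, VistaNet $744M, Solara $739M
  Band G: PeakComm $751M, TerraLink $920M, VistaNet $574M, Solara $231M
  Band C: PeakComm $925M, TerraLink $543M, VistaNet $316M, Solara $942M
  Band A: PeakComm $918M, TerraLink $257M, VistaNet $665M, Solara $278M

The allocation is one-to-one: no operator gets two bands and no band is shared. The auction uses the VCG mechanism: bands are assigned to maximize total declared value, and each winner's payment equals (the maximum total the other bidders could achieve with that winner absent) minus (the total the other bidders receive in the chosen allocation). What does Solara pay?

Solara pays $7M.

Efficient allocation: PeakComm→Band A ($918M), TerraLink→Band G ($920M), VistaNet→Band F ($744M), Solara→Band C ($942M); total welfare W = $3524M.
Solara receives Band C at value $942M, so the others get W − 942 = $2582M.
Without Solara: best allocation of the remaining 3 bidders over all 4 bands is PeakComm→Band C ($925M), TerraLink→Band G ($920M), VistaNet→Band F ($744M), total $2589M.
VCG payment = (others' best without Solara) − (others' welfare with Solara) = 2589 − 2582 = $7M.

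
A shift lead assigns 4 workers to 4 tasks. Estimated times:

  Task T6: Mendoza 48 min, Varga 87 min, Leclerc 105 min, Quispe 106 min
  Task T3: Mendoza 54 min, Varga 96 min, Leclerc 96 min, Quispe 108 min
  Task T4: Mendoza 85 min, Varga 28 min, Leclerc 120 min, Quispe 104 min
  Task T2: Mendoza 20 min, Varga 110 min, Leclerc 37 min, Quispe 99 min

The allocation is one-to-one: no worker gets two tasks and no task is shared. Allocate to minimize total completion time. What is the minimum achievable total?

This is a one-to-one assignment (minimum-cost bipartite matching).
Optimal: Mendoza→Task T6 (48 min), Varga→Task T4 (28 min), Leclerc→Task T2 (37 min), Quispe→Task T3 (108 min) — total 48+28+37+108 = 221 min.
Next-best assignment: Mendoza→Task T3, Varga→Task T4, Leclerc→Task T2, Quispe→Task T6 = 225 min.
Checked against all permutations: 221 min is optimal.

Minimum total: 221 min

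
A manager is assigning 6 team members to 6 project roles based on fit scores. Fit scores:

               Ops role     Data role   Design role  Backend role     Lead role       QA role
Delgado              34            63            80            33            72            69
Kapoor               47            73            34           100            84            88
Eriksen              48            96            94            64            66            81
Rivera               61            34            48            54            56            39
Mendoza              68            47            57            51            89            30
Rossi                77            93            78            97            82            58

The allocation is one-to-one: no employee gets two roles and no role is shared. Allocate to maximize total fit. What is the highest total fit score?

Max total: 511 pts

This is a one-to-one assignment (maximum-weight bipartite matching).
Optimal: Delgado→Design role (80 pts), Kapoor→QA role (88 pts), Eriksen→Data role (96 pts), Rivera→Ops role (61 pts), Mendoza→Lead role (89 pts), Rossi→Backend role (97 pts) — total 80+88+96+61+89+97 = 511 pts.
Max-entry greedy (repeatedly take the single best remaining cell) gives 481 pts, worse by 30.
Next-best assignment: Delgado→QA role, Kapoor→Backend role, Eriksen→Design role, Rivera→Ops role, Mendoza→Lead role, Rossi→Data role = 506 pts.
Swapping Delgado↔Rossi (Delgado→Backend role 33 pts, Rossi→Design role 78 pts) loses 66.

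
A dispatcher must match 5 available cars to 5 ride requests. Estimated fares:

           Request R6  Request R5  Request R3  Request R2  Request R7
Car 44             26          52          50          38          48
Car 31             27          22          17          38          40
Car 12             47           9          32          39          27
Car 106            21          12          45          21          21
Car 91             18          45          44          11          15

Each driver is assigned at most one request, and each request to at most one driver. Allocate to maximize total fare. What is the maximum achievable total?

Maximum total: $223

Treat this as an assignment problem: match each driver to one request.
Optimal: Car 44→Request R7 ($48), Car 31→Request R2 ($38), Car 12→Request R6 ($47), Car 106→Request R3 ($45), Car 91→Request R5 ($45) — total 48+38+47+45+45 = $223.
Next-best assignment: Car 44→Request R2, Car 31→Request R7, Car 12→Request R6, Car 106→Request R3, Car 91→Request R5 = $215.
Swapping Car 12↔Car 31 (Car 12→Request R2 $39, Car 31→Request R6 $27) loses 19.
Every other assignment is strictly worse.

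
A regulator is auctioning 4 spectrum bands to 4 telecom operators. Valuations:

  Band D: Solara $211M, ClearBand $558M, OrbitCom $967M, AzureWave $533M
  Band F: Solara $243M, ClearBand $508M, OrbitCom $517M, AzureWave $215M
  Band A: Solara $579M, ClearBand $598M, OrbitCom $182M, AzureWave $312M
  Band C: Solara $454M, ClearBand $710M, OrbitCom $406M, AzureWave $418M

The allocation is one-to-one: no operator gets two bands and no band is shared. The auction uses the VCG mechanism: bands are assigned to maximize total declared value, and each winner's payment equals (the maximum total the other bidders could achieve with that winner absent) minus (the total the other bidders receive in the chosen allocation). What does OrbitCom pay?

Efficient allocation: Solara→Band A ($579M), ClearBand→Band F ($508M), OrbitCom→Band D ($967M), AzureWave→Band C ($418M); total welfare W = $2472M.
OrbitCom receives Band D at value $967M, so the others get W − 967 = $1505M.
Without OrbitCom: best allocation of the remaining 3 bidders over all 4 bands is Solara→Band A ($579M), ClearBand→Band C ($710M), AzureWave→Band D ($533M), total $1822M.
VCG payment = (others' best without OrbitCom) − (others' welfare with OrbitCom) = 1822 − 1505 = $317M.

OrbitCom pays $317M.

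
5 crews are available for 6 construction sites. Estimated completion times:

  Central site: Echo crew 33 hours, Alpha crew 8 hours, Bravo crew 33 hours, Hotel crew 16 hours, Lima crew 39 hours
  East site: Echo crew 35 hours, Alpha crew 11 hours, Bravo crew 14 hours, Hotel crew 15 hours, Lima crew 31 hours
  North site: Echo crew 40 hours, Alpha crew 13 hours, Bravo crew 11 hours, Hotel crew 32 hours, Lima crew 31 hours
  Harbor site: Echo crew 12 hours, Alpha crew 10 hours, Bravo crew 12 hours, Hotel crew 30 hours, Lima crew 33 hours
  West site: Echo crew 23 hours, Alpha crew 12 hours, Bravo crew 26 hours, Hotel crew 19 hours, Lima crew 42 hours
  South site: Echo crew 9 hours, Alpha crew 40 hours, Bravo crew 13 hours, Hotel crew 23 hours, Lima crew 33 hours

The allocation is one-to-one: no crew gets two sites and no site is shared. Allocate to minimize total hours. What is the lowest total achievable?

Optimal: Echo crew→South site (9 hours), Alpha crew→Central site (8 hours), Bravo crew→Harbor site (12 hours), Hotel crew→East site (15 hours), Lima crew→North site (31 hours) — total 9+8+12+15+31 = 75 hours.
Min-entry greedy (repeatedly take the single cheapest remaining cell) gives 76 hours, worse by 1.
Next-best assignment: Echo crew→South site, Alpha crew→Central site, Bravo crew→North site, Hotel crew→East site, Lima crew→Harbor site = 76 hours.
Every other assignment is strictly worse.

Min total: 75 hours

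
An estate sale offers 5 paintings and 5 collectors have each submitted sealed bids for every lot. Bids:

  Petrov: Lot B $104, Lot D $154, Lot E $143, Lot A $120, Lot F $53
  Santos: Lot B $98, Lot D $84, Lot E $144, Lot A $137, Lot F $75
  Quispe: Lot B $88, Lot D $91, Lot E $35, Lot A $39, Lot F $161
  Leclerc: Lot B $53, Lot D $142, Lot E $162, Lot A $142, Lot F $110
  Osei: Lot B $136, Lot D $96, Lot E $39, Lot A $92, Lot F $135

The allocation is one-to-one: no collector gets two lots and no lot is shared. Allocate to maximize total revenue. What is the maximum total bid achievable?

This is a one-to-one assignment (maximum-weight bipartite matching).
Optimal: Petrov→Lot D ($154), Santos→Lot A ($137), Quispe→Lot F ($161), Leclerc→Lot E ($162), Osei→Lot B ($136) — total 154+137+161+162+136 = $750.
Row-greedy (each collector in turn takes its best remaining lot) gives $737, worse by 13.
Every other assignment is strictly worse.

Maximum total: $750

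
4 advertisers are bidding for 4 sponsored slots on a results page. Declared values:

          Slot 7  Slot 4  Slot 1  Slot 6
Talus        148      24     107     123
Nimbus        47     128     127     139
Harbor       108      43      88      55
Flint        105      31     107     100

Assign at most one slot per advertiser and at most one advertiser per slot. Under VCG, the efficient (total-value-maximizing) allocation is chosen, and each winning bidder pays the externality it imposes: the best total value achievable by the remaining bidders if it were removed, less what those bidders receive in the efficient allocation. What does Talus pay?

Efficient allocation: Talus→Slot 6 ($123), Nimbus→Slot 4 ($128), Harbor→Slot 7 ($108), Flint→Slot 1 ($107); total welfare W = $466.
Talus receives Slot 6 at value $123, so the others get W − 123 = $343.
Without Talus: best allocation of the remaining 3 bidders over all 4 slots is Nimbus→Slot 6 ($139), Harbor→Slot 7 ($108), Flint→Slot 1 ($107), total $354.
VCG payment = (others' best without Talus) − (others' welfare with Talus) = 354 − 343 = $11.

Talus pays $11.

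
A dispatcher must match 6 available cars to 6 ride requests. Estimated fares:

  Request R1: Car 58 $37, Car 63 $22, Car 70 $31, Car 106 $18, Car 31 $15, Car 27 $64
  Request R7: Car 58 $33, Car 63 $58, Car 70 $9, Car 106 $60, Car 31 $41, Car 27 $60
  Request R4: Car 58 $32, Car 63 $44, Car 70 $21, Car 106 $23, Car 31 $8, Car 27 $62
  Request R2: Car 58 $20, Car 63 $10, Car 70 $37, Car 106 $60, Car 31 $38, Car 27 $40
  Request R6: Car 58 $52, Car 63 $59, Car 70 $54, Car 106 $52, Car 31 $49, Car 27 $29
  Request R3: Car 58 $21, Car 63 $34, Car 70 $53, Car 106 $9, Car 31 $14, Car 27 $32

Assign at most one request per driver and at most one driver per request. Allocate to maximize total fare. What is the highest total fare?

Maximum total: $319

Optimal: Car 58→Request R1 ($37), Car 63→Request R7 ($58), Car 70→Request R3 ($53), Car 106→Request R2 ($60), Car 31→Request R6 ($49), Car 27→Request R4 ($62) — total 37+58+53+60+49+62 = $319.
Column-greedy (each request in turn goes to its best remaining driver) gives $281, worse by 38.
Next-best assignment: Car 58→Request R4, Car 63→Request R7, Car 70→Request R3, Car 106→Request R2, Car 31→Request R6, Car 27→Request R1 = $316.
Checked against all permutations: $319 is optimal.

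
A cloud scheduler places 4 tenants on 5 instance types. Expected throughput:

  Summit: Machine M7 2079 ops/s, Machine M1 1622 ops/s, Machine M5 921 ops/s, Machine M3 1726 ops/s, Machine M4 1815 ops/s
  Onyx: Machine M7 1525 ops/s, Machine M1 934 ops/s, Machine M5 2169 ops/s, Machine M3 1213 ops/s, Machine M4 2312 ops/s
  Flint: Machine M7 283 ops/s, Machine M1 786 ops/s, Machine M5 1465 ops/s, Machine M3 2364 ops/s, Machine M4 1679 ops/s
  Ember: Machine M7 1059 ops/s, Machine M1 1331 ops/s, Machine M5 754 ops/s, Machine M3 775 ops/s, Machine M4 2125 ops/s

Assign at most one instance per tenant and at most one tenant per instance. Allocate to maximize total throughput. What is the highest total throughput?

Optimal: Summit→Machine M7 (2079 ops/s), Onyx→Machine M5 (2169 ops/s), Flint→Machine M3 (2364 ops/s), Ember→Machine M4 (2125 ops/s) — total 2079+2169+2364+2125 = 8737 ops/s.
Every other assignment is strictly worse.

Max total: 8737 ops/s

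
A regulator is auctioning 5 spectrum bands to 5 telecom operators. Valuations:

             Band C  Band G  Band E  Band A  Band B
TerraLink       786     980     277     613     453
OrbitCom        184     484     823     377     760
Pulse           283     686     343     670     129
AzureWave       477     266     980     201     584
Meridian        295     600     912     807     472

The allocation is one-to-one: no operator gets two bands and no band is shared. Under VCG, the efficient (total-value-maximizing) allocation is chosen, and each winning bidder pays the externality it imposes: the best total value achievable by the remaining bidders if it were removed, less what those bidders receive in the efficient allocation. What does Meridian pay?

Efficient allocation: TerraLink→Band C ($786M), OrbitCom→Band B ($760M), Pulse→Band G ($686M), AzureWave→Band E ($980M), Meridian→Band A ($807M); total welfare W = $4019M.
Meridian receives Band A at value $807M, so the others get W − 807 = $3212M.
Without Meridian: best allocation of the remaining 4 bidders over all 5 bands is TerraLink→Band G ($980M), OrbitCom→Band B ($760M), Pulse→Band A ($670M), AzureWave→Band E ($980M), total $3390M.
VCG payment = (others' best without Meridian) − (others' welfare with Meridian) = 3390 − 3212 = $178M.

Meridian pays $178M.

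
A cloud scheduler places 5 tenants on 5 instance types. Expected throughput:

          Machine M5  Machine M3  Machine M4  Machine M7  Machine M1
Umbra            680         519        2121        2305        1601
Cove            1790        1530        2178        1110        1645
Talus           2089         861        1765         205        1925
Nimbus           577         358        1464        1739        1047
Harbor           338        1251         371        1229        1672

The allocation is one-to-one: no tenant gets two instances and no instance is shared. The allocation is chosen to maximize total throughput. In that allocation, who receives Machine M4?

Umbra receives Machine M4.

This is a one-to-one assignment (maximum-weight bipartite matching).
Optimal: Umbra→Machine M4 (2121 ops/s), Cove→Machine M3 (1530 ops/s), Talus→Machine M5 (2089 ops/s), Nimbus→Machine M7 (1739 ops/s), Harbor→Machine M1 (1672 ops/s) — total 2121+1530+2089+1739+1672 = 9151 ops/s.
Max-entry greedy (repeatedly take the single best remaining cell) gives 8602 ops/s, worse by 549.
Checked against all permutations: 9151 ops/s is optimal.
Umbra's own top instance is Machine M7 (2305 ops/s), but forcing Umbra→Machine M7 and reassigning the rest optimally gives only 9060 ops/s — worse by 91.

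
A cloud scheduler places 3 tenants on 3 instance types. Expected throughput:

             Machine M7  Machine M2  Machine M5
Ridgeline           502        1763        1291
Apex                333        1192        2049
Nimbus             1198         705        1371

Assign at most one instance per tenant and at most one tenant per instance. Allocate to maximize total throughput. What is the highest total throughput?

Maximum total: 5010 ops/s

This is a one-to-one assignment (maximum-weight bipartite matching).
Optimal: Ridgeline→Machine M2 (1763 ops/s), Apex→Machine M5 (2049 ops/s), Nimbus→Machine M7 (1198 ops/s) — total 1763+2049+1198 = 5010 ops/s.
Next-best assignment: Ridgeline→Machine M5, Apex→Machine M2, Nimbus→Machine M7 = 3681 ops/s.
Every other assignment is strictly worse.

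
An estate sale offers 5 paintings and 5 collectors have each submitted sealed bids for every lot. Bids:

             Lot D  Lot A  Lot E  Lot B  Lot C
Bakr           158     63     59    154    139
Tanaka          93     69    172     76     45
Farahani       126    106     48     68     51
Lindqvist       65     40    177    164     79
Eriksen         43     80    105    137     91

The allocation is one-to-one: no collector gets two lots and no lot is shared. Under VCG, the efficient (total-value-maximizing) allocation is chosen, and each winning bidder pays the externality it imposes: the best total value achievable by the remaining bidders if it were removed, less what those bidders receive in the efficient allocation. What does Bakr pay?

Bakr pays $20.

Efficient allocation: Bakr→Lot D ($158), Tanaka→Lot E ($172), Farahani→Lot A ($106), Lindqvist→Lot B ($164), Eriksen→Lot C ($91); total welfare W = $691.
Bakr receives Lot D at value $158, so the others get W − 158 = $533.
Without Bakr: best allocation of the remaining 4 bidders over all 5 lots is Tanaka→Lot E ($172), Farahani→Lot D ($126), Lindqvist→Lot B ($164), Eriksen→Lot C ($91), total $553.
VCG payment = (others' best without Bakr) − (others' welfare with Bakr) = 553 − 533 = $20.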